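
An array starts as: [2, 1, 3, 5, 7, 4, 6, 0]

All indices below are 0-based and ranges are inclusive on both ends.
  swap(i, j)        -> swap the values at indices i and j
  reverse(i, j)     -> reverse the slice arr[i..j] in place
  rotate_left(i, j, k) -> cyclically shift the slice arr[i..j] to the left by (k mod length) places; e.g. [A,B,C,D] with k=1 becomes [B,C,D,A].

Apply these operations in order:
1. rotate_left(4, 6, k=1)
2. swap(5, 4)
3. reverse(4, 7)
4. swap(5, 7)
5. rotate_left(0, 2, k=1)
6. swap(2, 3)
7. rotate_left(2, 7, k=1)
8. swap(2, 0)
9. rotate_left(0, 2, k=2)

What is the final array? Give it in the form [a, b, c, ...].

Answer: [1, 2, 3, 0, 6, 4, 7, 5]

Derivation:
After 1 (rotate_left(4, 6, k=1)): [2, 1, 3, 5, 4, 6, 7, 0]
After 2 (swap(5, 4)): [2, 1, 3, 5, 6, 4, 7, 0]
After 3 (reverse(4, 7)): [2, 1, 3, 5, 0, 7, 4, 6]
After 4 (swap(5, 7)): [2, 1, 3, 5, 0, 6, 4, 7]
After 5 (rotate_left(0, 2, k=1)): [1, 3, 2, 5, 0, 6, 4, 7]
After 6 (swap(2, 3)): [1, 3, 5, 2, 0, 6, 4, 7]
After 7 (rotate_left(2, 7, k=1)): [1, 3, 2, 0, 6, 4, 7, 5]
After 8 (swap(2, 0)): [2, 3, 1, 0, 6, 4, 7, 5]
After 9 (rotate_left(0, 2, k=2)): [1, 2, 3, 0, 6, 4, 7, 5]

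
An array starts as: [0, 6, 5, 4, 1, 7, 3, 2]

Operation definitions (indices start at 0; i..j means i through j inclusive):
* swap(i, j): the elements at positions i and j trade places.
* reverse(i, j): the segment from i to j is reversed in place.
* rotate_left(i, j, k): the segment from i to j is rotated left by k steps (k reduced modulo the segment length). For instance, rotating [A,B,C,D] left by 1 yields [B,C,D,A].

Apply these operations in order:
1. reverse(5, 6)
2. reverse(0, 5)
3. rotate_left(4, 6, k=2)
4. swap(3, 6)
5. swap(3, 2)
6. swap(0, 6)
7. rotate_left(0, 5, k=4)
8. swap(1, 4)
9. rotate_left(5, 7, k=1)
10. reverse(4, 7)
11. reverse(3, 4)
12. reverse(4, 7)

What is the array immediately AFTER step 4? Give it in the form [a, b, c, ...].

After 1 (reverse(5, 6)): [0, 6, 5, 4, 1, 3, 7, 2]
After 2 (reverse(0, 5)): [3, 1, 4, 5, 6, 0, 7, 2]
After 3 (rotate_left(4, 6, k=2)): [3, 1, 4, 5, 7, 6, 0, 2]
After 4 (swap(3, 6)): [3, 1, 4, 0, 7, 6, 5, 2]

Answer: [3, 1, 4, 0, 7, 6, 5, 2]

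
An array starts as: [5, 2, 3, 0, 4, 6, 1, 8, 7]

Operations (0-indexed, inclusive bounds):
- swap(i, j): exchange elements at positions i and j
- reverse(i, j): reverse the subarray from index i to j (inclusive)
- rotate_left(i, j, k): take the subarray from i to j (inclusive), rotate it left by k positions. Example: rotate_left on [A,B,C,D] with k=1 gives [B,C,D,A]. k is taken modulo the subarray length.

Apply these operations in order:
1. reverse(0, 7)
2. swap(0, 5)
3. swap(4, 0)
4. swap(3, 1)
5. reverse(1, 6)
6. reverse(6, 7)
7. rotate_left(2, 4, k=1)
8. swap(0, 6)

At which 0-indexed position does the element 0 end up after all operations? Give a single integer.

Answer: 6

Derivation:
After 1 (reverse(0, 7)): [8, 1, 6, 4, 0, 3, 2, 5, 7]
After 2 (swap(0, 5)): [3, 1, 6, 4, 0, 8, 2, 5, 7]
After 3 (swap(4, 0)): [0, 1, 6, 4, 3, 8, 2, 5, 7]
After 4 (swap(3, 1)): [0, 4, 6, 1, 3, 8, 2, 5, 7]
After 5 (reverse(1, 6)): [0, 2, 8, 3, 1, 6, 4, 5, 7]
After 6 (reverse(6, 7)): [0, 2, 8, 3, 1, 6, 5, 4, 7]
After 7 (rotate_left(2, 4, k=1)): [0, 2, 3, 1, 8, 6, 5, 4, 7]
After 8 (swap(0, 6)): [5, 2, 3, 1, 8, 6, 0, 4, 7]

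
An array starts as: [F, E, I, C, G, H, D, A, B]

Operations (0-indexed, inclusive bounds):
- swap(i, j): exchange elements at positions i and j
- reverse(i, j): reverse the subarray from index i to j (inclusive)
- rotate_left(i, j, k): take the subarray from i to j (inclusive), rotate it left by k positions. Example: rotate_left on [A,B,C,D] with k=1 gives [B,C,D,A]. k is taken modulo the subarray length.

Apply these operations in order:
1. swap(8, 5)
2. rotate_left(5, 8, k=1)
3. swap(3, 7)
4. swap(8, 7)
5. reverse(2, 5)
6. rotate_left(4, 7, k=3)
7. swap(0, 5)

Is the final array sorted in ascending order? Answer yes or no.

Answer: no

Derivation:
After 1 (swap(8, 5)): [F, E, I, C, G, B, D, A, H]
After 2 (rotate_left(5, 8, k=1)): [F, E, I, C, G, D, A, H, B]
After 3 (swap(3, 7)): [F, E, I, H, G, D, A, C, B]
After 4 (swap(8, 7)): [F, E, I, H, G, D, A, B, C]
After 5 (reverse(2, 5)): [F, E, D, G, H, I, A, B, C]
After 6 (rotate_left(4, 7, k=3)): [F, E, D, G, B, H, I, A, C]
After 7 (swap(0, 5)): [H, E, D, G, B, F, I, A, C]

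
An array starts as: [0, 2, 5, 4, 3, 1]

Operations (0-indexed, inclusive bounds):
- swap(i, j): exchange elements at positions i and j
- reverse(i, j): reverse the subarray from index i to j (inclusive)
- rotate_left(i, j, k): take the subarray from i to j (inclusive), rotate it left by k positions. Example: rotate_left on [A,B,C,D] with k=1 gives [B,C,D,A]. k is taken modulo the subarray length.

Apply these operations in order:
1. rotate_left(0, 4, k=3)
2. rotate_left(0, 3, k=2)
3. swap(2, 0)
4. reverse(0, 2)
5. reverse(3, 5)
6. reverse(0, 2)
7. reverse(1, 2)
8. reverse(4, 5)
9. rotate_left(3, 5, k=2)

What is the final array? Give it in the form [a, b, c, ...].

After 1 (rotate_left(0, 4, k=3)): [4, 3, 0, 2, 5, 1]
After 2 (rotate_left(0, 3, k=2)): [0, 2, 4, 3, 5, 1]
After 3 (swap(2, 0)): [4, 2, 0, 3, 5, 1]
After 4 (reverse(0, 2)): [0, 2, 4, 3, 5, 1]
After 5 (reverse(3, 5)): [0, 2, 4, 1, 5, 3]
After 6 (reverse(0, 2)): [4, 2, 0, 1, 5, 3]
After 7 (reverse(1, 2)): [4, 0, 2, 1, 5, 3]
After 8 (reverse(4, 5)): [4, 0, 2, 1, 3, 5]
After 9 (rotate_left(3, 5, k=2)): [4, 0, 2, 5, 1, 3]

Answer: [4, 0, 2, 5, 1, 3]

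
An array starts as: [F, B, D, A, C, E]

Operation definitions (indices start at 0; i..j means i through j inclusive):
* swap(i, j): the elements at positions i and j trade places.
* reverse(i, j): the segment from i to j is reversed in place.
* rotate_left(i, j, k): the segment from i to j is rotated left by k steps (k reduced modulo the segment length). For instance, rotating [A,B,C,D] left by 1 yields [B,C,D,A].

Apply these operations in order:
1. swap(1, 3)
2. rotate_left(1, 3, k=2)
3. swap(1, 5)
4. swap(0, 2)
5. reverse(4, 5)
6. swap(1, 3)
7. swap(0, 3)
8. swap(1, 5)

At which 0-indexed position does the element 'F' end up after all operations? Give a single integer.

Answer: 2

Derivation:
After 1 (swap(1, 3)): [F, A, D, B, C, E]
After 2 (rotate_left(1, 3, k=2)): [F, B, A, D, C, E]
After 3 (swap(1, 5)): [F, E, A, D, C, B]
After 4 (swap(0, 2)): [A, E, F, D, C, B]
After 5 (reverse(4, 5)): [A, E, F, D, B, C]
After 6 (swap(1, 3)): [A, D, F, E, B, C]
After 7 (swap(0, 3)): [E, D, F, A, B, C]
After 8 (swap(1, 5)): [E, C, F, A, B, D]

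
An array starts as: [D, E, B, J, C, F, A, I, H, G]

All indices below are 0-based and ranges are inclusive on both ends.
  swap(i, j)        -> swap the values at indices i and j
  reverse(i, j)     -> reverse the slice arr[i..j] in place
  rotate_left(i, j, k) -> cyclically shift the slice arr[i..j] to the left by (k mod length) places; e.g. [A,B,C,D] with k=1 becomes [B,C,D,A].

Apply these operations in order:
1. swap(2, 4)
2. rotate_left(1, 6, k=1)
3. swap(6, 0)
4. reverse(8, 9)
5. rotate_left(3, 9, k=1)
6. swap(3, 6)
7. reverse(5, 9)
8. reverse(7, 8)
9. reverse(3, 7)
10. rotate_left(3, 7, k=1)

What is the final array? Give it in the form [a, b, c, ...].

Answer: [E, C, J, H, B, A, I, F, G, D]

Derivation:
After 1 (swap(2, 4)): [D, E, C, J, B, F, A, I, H, G]
After 2 (rotate_left(1, 6, k=1)): [D, C, J, B, F, A, E, I, H, G]
After 3 (swap(6, 0)): [E, C, J, B, F, A, D, I, H, G]
After 4 (reverse(8, 9)): [E, C, J, B, F, A, D, I, G, H]
After 5 (rotate_left(3, 9, k=1)): [E, C, J, F, A, D, I, G, H, B]
After 6 (swap(3, 6)): [E, C, J, I, A, D, F, G, H, B]
After 7 (reverse(5, 9)): [E, C, J, I, A, B, H, G, F, D]
After 8 (reverse(7, 8)): [E, C, J, I, A, B, H, F, G, D]
After 9 (reverse(3, 7)): [E, C, J, F, H, B, A, I, G, D]
After 10 (rotate_left(3, 7, k=1)): [E, C, J, H, B, A, I, F, G, D]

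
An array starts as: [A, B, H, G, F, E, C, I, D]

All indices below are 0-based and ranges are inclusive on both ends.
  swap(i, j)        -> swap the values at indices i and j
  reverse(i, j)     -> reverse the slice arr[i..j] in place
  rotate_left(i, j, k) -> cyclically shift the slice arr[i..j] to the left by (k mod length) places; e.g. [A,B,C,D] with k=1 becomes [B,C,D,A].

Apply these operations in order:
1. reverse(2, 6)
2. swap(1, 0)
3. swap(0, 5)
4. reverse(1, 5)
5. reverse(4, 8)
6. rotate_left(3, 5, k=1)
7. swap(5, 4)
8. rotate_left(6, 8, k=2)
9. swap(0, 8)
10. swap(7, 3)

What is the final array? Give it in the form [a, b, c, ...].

After 1 (reverse(2, 6)): [A, B, C, E, F, G, H, I, D]
After 2 (swap(1, 0)): [B, A, C, E, F, G, H, I, D]
After 3 (swap(0, 5)): [G, A, C, E, F, B, H, I, D]
After 4 (reverse(1, 5)): [G, B, F, E, C, A, H, I, D]
After 5 (reverse(4, 8)): [G, B, F, E, D, I, H, A, C]
After 6 (rotate_left(3, 5, k=1)): [G, B, F, D, I, E, H, A, C]
After 7 (swap(5, 4)): [G, B, F, D, E, I, H, A, C]
After 8 (rotate_left(6, 8, k=2)): [G, B, F, D, E, I, C, H, A]
After 9 (swap(0, 8)): [A, B, F, D, E, I, C, H, G]
After 10 (swap(7, 3)): [A, B, F, H, E, I, C, D, G]

Answer: [A, B, F, H, E, I, C, D, G]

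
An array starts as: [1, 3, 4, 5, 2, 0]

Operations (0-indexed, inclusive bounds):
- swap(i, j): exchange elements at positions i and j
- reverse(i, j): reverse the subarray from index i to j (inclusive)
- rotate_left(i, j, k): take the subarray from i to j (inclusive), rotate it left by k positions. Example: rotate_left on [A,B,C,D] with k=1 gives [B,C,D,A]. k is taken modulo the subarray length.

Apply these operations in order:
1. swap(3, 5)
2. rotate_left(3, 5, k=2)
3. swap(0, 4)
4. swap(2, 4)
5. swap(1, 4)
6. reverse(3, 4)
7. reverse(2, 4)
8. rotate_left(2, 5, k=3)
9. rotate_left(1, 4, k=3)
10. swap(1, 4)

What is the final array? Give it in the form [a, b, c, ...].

After 1 (swap(3, 5)): [1, 3, 4, 0, 2, 5]
After 2 (rotate_left(3, 5, k=2)): [1, 3, 4, 5, 0, 2]
After 3 (swap(0, 4)): [0, 3, 4, 5, 1, 2]
After 4 (swap(2, 4)): [0, 3, 1, 5, 4, 2]
After 5 (swap(1, 4)): [0, 4, 1, 5, 3, 2]
After 6 (reverse(3, 4)): [0, 4, 1, 3, 5, 2]
After 7 (reverse(2, 4)): [0, 4, 5, 3, 1, 2]
After 8 (rotate_left(2, 5, k=3)): [0, 4, 2, 5, 3, 1]
After 9 (rotate_left(1, 4, k=3)): [0, 3, 4, 2, 5, 1]
After 10 (swap(1, 4)): [0, 5, 4, 2, 3, 1]

Answer: [0, 5, 4, 2, 3, 1]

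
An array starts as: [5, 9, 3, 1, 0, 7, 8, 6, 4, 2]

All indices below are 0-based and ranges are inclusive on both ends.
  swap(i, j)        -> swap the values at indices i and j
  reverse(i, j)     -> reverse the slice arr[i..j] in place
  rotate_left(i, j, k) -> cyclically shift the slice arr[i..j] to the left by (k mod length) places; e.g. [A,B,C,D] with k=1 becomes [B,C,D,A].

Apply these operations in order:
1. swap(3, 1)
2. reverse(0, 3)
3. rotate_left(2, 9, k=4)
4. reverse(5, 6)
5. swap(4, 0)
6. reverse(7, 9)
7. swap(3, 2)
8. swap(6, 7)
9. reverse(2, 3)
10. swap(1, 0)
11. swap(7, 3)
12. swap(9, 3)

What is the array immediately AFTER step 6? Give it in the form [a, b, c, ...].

Answer: [4, 3, 8, 6, 9, 1, 2, 7, 0, 5]

Derivation:
After 1 (swap(3, 1)): [5, 1, 3, 9, 0, 7, 8, 6, 4, 2]
After 2 (reverse(0, 3)): [9, 3, 1, 5, 0, 7, 8, 6, 4, 2]
After 3 (rotate_left(2, 9, k=4)): [9, 3, 8, 6, 4, 2, 1, 5, 0, 7]
After 4 (reverse(5, 6)): [9, 3, 8, 6, 4, 1, 2, 5, 0, 7]
After 5 (swap(4, 0)): [4, 3, 8, 6, 9, 1, 2, 5, 0, 7]
After 6 (reverse(7, 9)): [4, 3, 8, 6, 9, 1, 2, 7, 0, 5]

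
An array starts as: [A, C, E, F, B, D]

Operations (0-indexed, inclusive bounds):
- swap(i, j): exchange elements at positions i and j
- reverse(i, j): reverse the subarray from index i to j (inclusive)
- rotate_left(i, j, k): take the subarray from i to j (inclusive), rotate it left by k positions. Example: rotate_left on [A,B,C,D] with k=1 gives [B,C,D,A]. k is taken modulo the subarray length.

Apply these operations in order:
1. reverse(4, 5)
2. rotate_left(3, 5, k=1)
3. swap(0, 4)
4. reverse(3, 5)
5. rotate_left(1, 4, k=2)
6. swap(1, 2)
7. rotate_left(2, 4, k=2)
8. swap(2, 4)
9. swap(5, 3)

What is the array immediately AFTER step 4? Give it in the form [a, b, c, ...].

Answer: [B, C, E, F, A, D]

Derivation:
After 1 (reverse(4, 5)): [A, C, E, F, D, B]
After 2 (rotate_left(3, 5, k=1)): [A, C, E, D, B, F]
After 3 (swap(0, 4)): [B, C, E, D, A, F]
After 4 (reverse(3, 5)): [B, C, E, F, A, D]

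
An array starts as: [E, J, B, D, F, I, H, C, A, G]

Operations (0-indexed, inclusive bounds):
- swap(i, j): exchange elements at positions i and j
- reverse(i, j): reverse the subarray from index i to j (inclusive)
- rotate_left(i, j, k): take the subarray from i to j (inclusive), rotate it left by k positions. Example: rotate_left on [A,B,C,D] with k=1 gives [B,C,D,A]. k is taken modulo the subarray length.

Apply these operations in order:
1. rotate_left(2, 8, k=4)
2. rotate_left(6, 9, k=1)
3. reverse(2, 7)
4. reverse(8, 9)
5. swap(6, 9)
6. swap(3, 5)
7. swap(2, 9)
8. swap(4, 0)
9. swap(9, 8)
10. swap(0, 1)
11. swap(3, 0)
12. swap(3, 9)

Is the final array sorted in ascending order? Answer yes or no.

After 1 (rotate_left(2, 8, k=4)): [E, J, H, C, A, B, D, F, I, G]
After 2 (rotate_left(6, 9, k=1)): [E, J, H, C, A, B, F, I, G, D]
After 3 (reverse(2, 7)): [E, J, I, F, B, A, C, H, G, D]
After 4 (reverse(8, 9)): [E, J, I, F, B, A, C, H, D, G]
After 5 (swap(6, 9)): [E, J, I, F, B, A, G, H, D, C]
After 6 (swap(3, 5)): [E, J, I, A, B, F, G, H, D, C]
After 7 (swap(2, 9)): [E, J, C, A, B, F, G, H, D, I]
After 8 (swap(4, 0)): [B, J, C, A, E, F, G, H, D, I]
After 9 (swap(9, 8)): [B, J, C, A, E, F, G, H, I, D]
After 10 (swap(0, 1)): [J, B, C, A, E, F, G, H, I, D]
After 11 (swap(3, 0)): [A, B, C, J, E, F, G, H, I, D]
After 12 (swap(3, 9)): [A, B, C, D, E, F, G, H, I, J]

Answer: yes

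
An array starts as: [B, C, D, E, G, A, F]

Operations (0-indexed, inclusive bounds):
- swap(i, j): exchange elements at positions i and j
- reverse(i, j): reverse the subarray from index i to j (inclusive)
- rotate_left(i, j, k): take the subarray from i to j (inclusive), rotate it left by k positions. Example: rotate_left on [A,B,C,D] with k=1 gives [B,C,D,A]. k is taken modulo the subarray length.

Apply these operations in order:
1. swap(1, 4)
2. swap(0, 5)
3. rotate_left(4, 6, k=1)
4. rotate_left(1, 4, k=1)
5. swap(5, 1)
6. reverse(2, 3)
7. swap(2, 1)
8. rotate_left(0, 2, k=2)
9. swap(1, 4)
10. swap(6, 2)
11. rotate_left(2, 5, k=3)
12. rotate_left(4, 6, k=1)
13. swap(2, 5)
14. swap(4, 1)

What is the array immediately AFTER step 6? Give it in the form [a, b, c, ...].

After 1 (swap(1, 4)): [B, G, D, E, C, A, F]
After 2 (swap(0, 5)): [A, G, D, E, C, B, F]
After 3 (rotate_left(4, 6, k=1)): [A, G, D, E, B, F, C]
After 4 (rotate_left(1, 4, k=1)): [A, D, E, B, G, F, C]
After 5 (swap(5, 1)): [A, F, E, B, G, D, C]
After 6 (reverse(2, 3)): [A, F, B, E, G, D, C]

Answer: [A, F, B, E, G, D, C]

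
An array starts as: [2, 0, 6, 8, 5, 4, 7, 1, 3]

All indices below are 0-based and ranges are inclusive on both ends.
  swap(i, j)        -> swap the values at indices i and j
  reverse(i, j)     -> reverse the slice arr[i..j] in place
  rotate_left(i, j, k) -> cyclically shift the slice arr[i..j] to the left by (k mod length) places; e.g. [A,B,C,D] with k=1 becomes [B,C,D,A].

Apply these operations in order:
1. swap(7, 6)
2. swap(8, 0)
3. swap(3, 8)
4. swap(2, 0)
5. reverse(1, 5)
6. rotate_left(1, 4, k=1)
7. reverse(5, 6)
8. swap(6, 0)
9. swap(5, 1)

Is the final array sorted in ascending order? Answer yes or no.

After 1 (swap(7, 6)): [2, 0, 6, 8, 5, 4, 1, 7, 3]
After 2 (swap(8, 0)): [3, 0, 6, 8, 5, 4, 1, 7, 2]
After 3 (swap(3, 8)): [3, 0, 6, 2, 5, 4, 1, 7, 8]
After 4 (swap(2, 0)): [6, 0, 3, 2, 5, 4, 1, 7, 8]
After 5 (reverse(1, 5)): [6, 4, 5, 2, 3, 0, 1, 7, 8]
After 6 (rotate_left(1, 4, k=1)): [6, 5, 2, 3, 4, 0, 1, 7, 8]
After 7 (reverse(5, 6)): [6, 5, 2, 3, 4, 1, 0, 7, 8]
After 8 (swap(6, 0)): [0, 5, 2, 3, 4, 1, 6, 7, 8]
After 9 (swap(5, 1)): [0, 1, 2, 3, 4, 5, 6, 7, 8]

Answer: yes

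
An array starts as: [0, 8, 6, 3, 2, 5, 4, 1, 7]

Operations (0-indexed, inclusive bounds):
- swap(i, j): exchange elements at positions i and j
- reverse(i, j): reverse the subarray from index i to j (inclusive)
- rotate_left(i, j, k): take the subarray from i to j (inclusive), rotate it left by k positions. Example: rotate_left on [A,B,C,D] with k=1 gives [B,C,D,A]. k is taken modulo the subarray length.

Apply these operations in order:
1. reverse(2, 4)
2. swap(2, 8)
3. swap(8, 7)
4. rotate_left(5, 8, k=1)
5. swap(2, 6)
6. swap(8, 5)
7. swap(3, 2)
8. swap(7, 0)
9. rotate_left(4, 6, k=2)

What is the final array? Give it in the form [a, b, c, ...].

After 1 (reverse(2, 4)): [0, 8, 2, 3, 6, 5, 4, 1, 7]
After 2 (swap(2, 8)): [0, 8, 7, 3, 6, 5, 4, 1, 2]
After 3 (swap(8, 7)): [0, 8, 7, 3, 6, 5, 4, 2, 1]
After 4 (rotate_left(5, 8, k=1)): [0, 8, 7, 3, 6, 4, 2, 1, 5]
After 5 (swap(2, 6)): [0, 8, 2, 3, 6, 4, 7, 1, 5]
After 6 (swap(8, 5)): [0, 8, 2, 3, 6, 5, 7, 1, 4]
After 7 (swap(3, 2)): [0, 8, 3, 2, 6, 5, 7, 1, 4]
After 8 (swap(7, 0)): [1, 8, 3, 2, 6, 5, 7, 0, 4]
After 9 (rotate_left(4, 6, k=2)): [1, 8, 3, 2, 7, 6, 5, 0, 4]

Answer: [1, 8, 3, 2, 7, 6, 5, 0, 4]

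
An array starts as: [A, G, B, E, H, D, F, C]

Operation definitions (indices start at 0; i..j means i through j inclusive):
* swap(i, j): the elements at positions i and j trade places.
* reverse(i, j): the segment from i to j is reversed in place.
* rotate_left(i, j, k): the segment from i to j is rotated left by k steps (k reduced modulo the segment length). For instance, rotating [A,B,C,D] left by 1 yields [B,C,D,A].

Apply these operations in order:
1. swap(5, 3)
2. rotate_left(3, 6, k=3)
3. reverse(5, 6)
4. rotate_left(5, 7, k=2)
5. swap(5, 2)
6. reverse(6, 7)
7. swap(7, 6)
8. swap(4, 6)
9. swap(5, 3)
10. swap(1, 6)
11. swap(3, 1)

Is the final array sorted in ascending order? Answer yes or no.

After 1 (swap(5, 3)): [A, G, B, D, H, E, F, C]
After 2 (rotate_left(3, 6, k=3)): [A, G, B, F, D, H, E, C]
After 3 (reverse(5, 6)): [A, G, B, F, D, E, H, C]
After 4 (rotate_left(5, 7, k=2)): [A, G, B, F, D, C, E, H]
After 5 (swap(5, 2)): [A, G, C, F, D, B, E, H]
After 6 (reverse(6, 7)): [A, G, C, F, D, B, H, E]
After 7 (swap(7, 6)): [A, G, C, F, D, B, E, H]
After 8 (swap(4, 6)): [A, G, C, F, E, B, D, H]
After 9 (swap(5, 3)): [A, G, C, B, E, F, D, H]
After 10 (swap(1, 6)): [A, D, C, B, E, F, G, H]
After 11 (swap(3, 1)): [A, B, C, D, E, F, G, H]

Answer: yes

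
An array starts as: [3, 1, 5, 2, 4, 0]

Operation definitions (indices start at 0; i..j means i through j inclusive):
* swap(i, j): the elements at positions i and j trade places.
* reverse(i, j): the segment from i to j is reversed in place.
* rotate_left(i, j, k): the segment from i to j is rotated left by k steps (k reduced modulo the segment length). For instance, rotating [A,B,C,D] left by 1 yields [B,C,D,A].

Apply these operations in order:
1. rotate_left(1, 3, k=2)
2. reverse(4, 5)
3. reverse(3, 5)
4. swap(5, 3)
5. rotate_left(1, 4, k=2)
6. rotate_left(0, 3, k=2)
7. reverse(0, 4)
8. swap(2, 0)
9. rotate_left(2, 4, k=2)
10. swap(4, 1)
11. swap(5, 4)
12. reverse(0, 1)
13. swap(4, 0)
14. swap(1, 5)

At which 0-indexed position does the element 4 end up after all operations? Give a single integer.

After 1 (rotate_left(1, 3, k=2)): [3, 2, 1, 5, 4, 0]
After 2 (reverse(4, 5)): [3, 2, 1, 5, 0, 4]
After 3 (reverse(3, 5)): [3, 2, 1, 4, 0, 5]
After 4 (swap(5, 3)): [3, 2, 1, 5, 0, 4]
After 5 (rotate_left(1, 4, k=2)): [3, 5, 0, 2, 1, 4]
After 6 (rotate_left(0, 3, k=2)): [0, 2, 3, 5, 1, 4]
After 7 (reverse(0, 4)): [1, 5, 3, 2, 0, 4]
After 8 (swap(2, 0)): [3, 5, 1, 2, 0, 4]
After 9 (rotate_left(2, 4, k=2)): [3, 5, 0, 1, 2, 4]
After 10 (swap(4, 1)): [3, 2, 0, 1, 5, 4]
After 11 (swap(5, 4)): [3, 2, 0, 1, 4, 5]
After 12 (reverse(0, 1)): [2, 3, 0, 1, 4, 5]
After 13 (swap(4, 0)): [4, 3, 0, 1, 2, 5]
After 14 (swap(1, 5)): [4, 5, 0, 1, 2, 3]

Answer: 0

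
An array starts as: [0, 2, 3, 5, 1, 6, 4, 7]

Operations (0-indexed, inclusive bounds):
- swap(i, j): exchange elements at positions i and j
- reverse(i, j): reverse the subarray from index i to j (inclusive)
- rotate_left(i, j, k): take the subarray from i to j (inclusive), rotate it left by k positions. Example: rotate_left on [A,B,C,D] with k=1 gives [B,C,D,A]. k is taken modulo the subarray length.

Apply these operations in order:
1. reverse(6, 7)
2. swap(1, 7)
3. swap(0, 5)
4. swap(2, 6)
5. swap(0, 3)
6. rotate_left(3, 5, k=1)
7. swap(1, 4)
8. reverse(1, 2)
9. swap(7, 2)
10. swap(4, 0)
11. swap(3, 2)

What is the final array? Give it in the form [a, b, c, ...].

Answer: [4, 7, 1, 2, 5, 6, 3, 0]

Derivation:
After 1 (reverse(6, 7)): [0, 2, 3, 5, 1, 6, 7, 4]
After 2 (swap(1, 7)): [0, 4, 3, 5, 1, 6, 7, 2]
After 3 (swap(0, 5)): [6, 4, 3, 5, 1, 0, 7, 2]
After 4 (swap(2, 6)): [6, 4, 7, 5, 1, 0, 3, 2]
After 5 (swap(0, 3)): [5, 4, 7, 6, 1, 0, 3, 2]
After 6 (rotate_left(3, 5, k=1)): [5, 4, 7, 1, 0, 6, 3, 2]
After 7 (swap(1, 4)): [5, 0, 7, 1, 4, 6, 3, 2]
After 8 (reverse(1, 2)): [5, 7, 0, 1, 4, 6, 3, 2]
After 9 (swap(7, 2)): [5, 7, 2, 1, 4, 6, 3, 0]
After 10 (swap(4, 0)): [4, 7, 2, 1, 5, 6, 3, 0]
After 11 (swap(3, 2)): [4, 7, 1, 2, 5, 6, 3, 0]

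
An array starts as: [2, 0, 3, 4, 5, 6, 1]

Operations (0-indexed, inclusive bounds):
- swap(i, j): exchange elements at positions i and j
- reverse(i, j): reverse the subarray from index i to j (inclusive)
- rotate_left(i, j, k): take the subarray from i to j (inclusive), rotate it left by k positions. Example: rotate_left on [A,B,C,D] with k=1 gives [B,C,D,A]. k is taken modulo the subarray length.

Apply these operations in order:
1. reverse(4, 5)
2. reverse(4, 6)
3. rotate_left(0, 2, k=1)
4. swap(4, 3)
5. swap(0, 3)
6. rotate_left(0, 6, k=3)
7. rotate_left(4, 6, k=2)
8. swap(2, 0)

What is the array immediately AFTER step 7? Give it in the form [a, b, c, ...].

Answer: [0, 4, 5, 6, 2, 1, 3]

Derivation:
After 1 (reverse(4, 5)): [2, 0, 3, 4, 6, 5, 1]
After 2 (reverse(4, 6)): [2, 0, 3, 4, 1, 5, 6]
After 3 (rotate_left(0, 2, k=1)): [0, 3, 2, 4, 1, 5, 6]
After 4 (swap(4, 3)): [0, 3, 2, 1, 4, 5, 6]
After 5 (swap(0, 3)): [1, 3, 2, 0, 4, 5, 6]
After 6 (rotate_left(0, 6, k=3)): [0, 4, 5, 6, 1, 3, 2]
After 7 (rotate_left(4, 6, k=2)): [0, 4, 5, 6, 2, 1, 3]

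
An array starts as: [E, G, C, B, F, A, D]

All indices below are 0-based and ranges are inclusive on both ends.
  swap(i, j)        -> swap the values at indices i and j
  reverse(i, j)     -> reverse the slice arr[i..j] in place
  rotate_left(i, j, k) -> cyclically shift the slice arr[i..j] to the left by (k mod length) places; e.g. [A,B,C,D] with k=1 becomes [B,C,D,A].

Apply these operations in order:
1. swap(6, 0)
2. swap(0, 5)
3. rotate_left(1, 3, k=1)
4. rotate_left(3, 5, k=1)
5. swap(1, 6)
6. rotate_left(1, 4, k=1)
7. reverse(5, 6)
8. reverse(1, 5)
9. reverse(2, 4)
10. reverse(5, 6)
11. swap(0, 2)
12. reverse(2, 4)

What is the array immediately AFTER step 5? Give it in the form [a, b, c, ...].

After 1 (swap(6, 0)): [D, G, C, B, F, A, E]
After 2 (swap(0, 5)): [A, G, C, B, F, D, E]
After 3 (rotate_left(1, 3, k=1)): [A, C, B, G, F, D, E]
After 4 (rotate_left(3, 5, k=1)): [A, C, B, F, D, G, E]
After 5 (swap(1, 6)): [A, E, B, F, D, G, C]

Answer: [A, E, B, F, D, G, C]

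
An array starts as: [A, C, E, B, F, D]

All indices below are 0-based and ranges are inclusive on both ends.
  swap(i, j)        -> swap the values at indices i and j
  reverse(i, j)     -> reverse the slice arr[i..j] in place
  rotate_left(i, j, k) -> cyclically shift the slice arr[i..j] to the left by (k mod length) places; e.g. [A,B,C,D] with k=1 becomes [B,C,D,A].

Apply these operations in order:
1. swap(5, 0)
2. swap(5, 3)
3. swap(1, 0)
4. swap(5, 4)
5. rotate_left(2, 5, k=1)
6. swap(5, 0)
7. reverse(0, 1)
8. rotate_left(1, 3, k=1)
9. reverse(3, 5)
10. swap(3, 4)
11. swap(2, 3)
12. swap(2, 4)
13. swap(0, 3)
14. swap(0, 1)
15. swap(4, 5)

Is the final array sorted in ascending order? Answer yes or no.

After 1 (swap(5, 0)): [D, C, E, B, F, A]
After 2 (swap(5, 3)): [D, C, E, A, F, B]
After 3 (swap(1, 0)): [C, D, E, A, F, B]
After 4 (swap(5, 4)): [C, D, E, A, B, F]
After 5 (rotate_left(2, 5, k=1)): [C, D, A, B, F, E]
After 6 (swap(5, 0)): [E, D, A, B, F, C]
After 7 (reverse(0, 1)): [D, E, A, B, F, C]
After 8 (rotate_left(1, 3, k=1)): [D, A, B, E, F, C]
After 9 (reverse(3, 5)): [D, A, B, C, F, E]
After 10 (swap(3, 4)): [D, A, B, F, C, E]
After 11 (swap(2, 3)): [D, A, F, B, C, E]
After 12 (swap(2, 4)): [D, A, C, B, F, E]
After 13 (swap(0, 3)): [B, A, C, D, F, E]
After 14 (swap(0, 1)): [A, B, C, D, F, E]
After 15 (swap(4, 5)): [A, B, C, D, E, F]

Answer: yes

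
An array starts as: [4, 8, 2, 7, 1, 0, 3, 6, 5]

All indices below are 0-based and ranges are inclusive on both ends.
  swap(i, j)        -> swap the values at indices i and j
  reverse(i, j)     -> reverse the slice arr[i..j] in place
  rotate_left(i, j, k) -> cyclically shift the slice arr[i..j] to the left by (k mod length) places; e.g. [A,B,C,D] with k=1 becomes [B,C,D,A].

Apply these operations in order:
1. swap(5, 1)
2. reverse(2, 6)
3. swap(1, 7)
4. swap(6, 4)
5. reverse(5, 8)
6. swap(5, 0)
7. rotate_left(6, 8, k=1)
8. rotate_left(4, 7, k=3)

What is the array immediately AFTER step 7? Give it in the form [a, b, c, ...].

Answer: [5, 6, 3, 8, 2, 4, 1, 7, 0]

Derivation:
After 1 (swap(5, 1)): [4, 0, 2, 7, 1, 8, 3, 6, 5]
After 2 (reverse(2, 6)): [4, 0, 3, 8, 1, 7, 2, 6, 5]
After 3 (swap(1, 7)): [4, 6, 3, 8, 1, 7, 2, 0, 5]
After 4 (swap(6, 4)): [4, 6, 3, 8, 2, 7, 1, 0, 5]
After 5 (reverse(5, 8)): [4, 6, 3, 8, 2, 5, 0, 1, 7]
After 6 (swap(5, 0)): [5, 6, 3, 8, 2, 4, 0, 1, 7]
After 7 (rotate_left(6, 8, k=1)): [5, 6, 3, 8, 2, 4, 1, 7, 0]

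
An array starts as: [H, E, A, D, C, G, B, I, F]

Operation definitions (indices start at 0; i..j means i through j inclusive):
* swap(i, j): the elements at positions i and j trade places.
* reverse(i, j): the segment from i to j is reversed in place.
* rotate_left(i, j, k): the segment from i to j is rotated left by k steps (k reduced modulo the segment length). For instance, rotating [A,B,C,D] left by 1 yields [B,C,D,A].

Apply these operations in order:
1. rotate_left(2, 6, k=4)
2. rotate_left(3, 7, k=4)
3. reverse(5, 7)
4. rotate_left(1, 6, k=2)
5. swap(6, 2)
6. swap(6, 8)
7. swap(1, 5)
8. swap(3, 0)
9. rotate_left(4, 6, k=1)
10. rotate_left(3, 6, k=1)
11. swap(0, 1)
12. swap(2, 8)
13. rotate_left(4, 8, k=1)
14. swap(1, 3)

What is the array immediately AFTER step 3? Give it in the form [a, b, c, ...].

After 1 (rotate_left(2, 6, k=4)): [H, E, B, A, D, C, G, I, F]
After 2 (rotate_left(3, 7, k=4)): [H, E, B, I, A, D, C, G, F]
After 3 (reverse(5, 7)): [H, E, B, I, A, G, C, D, F]

Answer: [H, E, B, I, A, G, C, D, F]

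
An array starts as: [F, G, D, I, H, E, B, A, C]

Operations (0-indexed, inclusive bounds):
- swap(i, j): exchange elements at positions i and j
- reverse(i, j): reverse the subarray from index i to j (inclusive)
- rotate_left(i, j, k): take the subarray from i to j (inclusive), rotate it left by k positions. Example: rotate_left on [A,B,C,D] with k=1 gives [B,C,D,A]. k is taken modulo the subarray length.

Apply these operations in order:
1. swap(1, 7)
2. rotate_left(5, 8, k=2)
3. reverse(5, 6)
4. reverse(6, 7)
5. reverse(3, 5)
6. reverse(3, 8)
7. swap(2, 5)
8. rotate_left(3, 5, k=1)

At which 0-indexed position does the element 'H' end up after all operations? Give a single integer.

After 1 (swap(1, 7)): [F, A, D, I, H, E, B, G, C]
After 2 (rotate_left(5, 8, k=2)): [F, A, D, I, H, G, C, E, B]
After 3 (reverse(5, 6)): [F, A, D, I, H, C, G, E, B]
After 4 (reverse(6, 7)): [F, A, D, I, H, C, E, G, B]
After 5 (reverse(3, 5)): [F, A, D, C, H, I, E, G, B]
After 6 (reverse(3, 8)): [F, A, D, B, G, E, I, H, C]
After 7 (swap(2, 5)): [F, A, E, B, G, D, I, H, C]
After 8 (rotate_left(3, 5, k=1)): [F, A, E, G, D, B, I, H, C]

Answer: 7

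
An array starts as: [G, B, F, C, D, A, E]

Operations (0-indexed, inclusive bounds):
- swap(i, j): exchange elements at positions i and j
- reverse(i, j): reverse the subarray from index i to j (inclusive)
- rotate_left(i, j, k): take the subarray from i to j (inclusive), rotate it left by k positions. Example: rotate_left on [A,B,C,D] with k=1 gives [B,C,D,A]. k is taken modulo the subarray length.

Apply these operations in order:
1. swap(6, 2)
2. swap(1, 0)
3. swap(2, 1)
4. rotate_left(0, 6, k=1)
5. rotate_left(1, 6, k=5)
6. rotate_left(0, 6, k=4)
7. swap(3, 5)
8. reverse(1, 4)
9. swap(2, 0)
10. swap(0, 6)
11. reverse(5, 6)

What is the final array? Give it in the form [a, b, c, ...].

After 1 (swap(6, 2)): [G, B, E, C, D, A, F]
After 2 (swap(1, 0)): [B, G, E, C, D, A, F]
After 3 (swap(2, 1)): [B, E, G, C, D, A, F]
After 4 (rotate_left(0, 6, k=1)): [E, G, C, D, A, F, B]
After 5 (rotate_left(1, 6, k=5)): [E, B, G, C, D, A, F]
After 6 (rotate_left(0, 6, k=4)): [D, A, F, E, B, G, C]
After 7 (swap(3, 5)): [D, A, F, G, B, E, C]
After 8 (reverse(1, 4)): [D, B, G, F, A, E, C]
After 9 (swap(2, 0)): [G, B, D, F, A, E, C]
After 10 (swap(0, 6)): [C, B, D, F, A, E, G]
After 11 (reverse(5, 6)): [C, B, D, F, A, G, E]

Answer: [C, B, D, F, A, G, E]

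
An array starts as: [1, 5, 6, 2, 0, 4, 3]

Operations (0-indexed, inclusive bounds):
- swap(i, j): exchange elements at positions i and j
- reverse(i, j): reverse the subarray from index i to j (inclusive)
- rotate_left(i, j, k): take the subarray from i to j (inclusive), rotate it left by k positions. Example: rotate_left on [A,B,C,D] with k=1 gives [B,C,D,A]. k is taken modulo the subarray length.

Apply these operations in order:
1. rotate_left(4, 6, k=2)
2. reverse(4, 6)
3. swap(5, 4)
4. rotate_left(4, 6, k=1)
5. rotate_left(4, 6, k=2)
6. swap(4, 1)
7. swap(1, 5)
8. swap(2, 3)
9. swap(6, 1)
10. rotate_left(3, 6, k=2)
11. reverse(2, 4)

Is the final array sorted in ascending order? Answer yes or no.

Answer: no

Derivation:
After 1 (rotate_left(4, 6, k=2)): [1, 5, 6, 2, 3, 0, 4]
After 2 (reverse(4, 6)): [1, 5, 6, 2, 4, 0, 3]
After 3 (swap(5, 4)): [1, 5, 6, 2, 0, 4, 3]
After 4 (rotate_left(4, 6, k=1)): [1, 5, 6, 2, 4, 3, 0]
After 5 (rotate_left(4, 6, k=2)): [1, 5, 6, 2, 0, 4, 3]
After 6 (swap(4, 1)): [1, 0, 6, 2, 5, 4, 3]
After 7 (swap(1, 5)): [1, 4, 6, 2, 5, 0, 3]
After 8 (swap(2, 3)): [1, 4, 2, 6, 5, 0, 3]
After 9 (swap(6, 1)): [1, 3, 2, 6, 5, 0, 4]
After 10 (rotate_left(3, 6, k=2)): [1, 3, 2, 0, 4, 6, 5]
After 11 (reverse(2, 4)): [1, 3, 4, 0, 2, 6, 5]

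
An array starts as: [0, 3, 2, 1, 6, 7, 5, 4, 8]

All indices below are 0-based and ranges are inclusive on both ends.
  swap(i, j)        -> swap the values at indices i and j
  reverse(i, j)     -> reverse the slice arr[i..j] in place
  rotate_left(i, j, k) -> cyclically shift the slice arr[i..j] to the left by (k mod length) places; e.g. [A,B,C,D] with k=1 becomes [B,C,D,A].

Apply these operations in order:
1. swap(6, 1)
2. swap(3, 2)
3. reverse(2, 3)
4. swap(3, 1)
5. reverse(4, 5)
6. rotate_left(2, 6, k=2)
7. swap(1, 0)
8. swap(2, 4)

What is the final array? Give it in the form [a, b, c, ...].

Answer: [1, 0, 3, 6, 7, 2, 5, 4, 8]

Derivation:
After 1 (swap(6, 1)): [0, 5, 2, 1, 6, 7, 3, 4, 8]
After 2 (swap(3, 2)): [0, 5, 1, 2, 6, 7, 3, 4, 8]
After 3 (reverse(2, 3)): [0, 5, 2, 1, 6, 7, 3, 4, 8]
After 4 (swap(3, 1)): [0, 1, 2, 5, 6, 7, 3, 4, 8]
After 5 (reverse(4, 5)): [0, 1, 2, 5, 7, 6, 3, 4, 8]
After 6 (rotate_left(2, 6, k=2)): [0, 1, 7, 6, 3, 2, 5, 4, 8]
After 7 (swap(1, 0)): [1, 0, 7, 6, 3, 2, 5, 4, 8]
After 8 (swap(2, 4)): [1, 0, 3, 6, 7, 2, 5, 4, 8]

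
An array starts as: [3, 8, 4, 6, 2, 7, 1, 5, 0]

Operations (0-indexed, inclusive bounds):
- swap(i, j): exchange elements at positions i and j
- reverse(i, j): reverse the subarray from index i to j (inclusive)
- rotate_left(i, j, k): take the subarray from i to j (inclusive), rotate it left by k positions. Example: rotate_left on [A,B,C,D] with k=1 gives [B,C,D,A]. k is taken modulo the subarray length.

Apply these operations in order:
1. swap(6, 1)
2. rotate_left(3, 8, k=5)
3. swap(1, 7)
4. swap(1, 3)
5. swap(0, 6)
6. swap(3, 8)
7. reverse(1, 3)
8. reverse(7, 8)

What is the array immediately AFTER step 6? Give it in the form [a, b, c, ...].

Answer: [7, 0, 4, 5, 6, 2, 3, 1, 8]

Derivation:
After 1 (swap(6, 1)): [3, 1, 4, 6, 2, 7, 8, 5, 0]
After 2 (rotate_left(3, 8, k=5)): [3, 1, 4, 0, 6, 2, 7, 8, 5]
After 3 (swap(1, 7)): [3, 8, 4, 0, 6, 2, 7, 1, 5]
After 4 (swap(1, 3)): [3, 0, 4, 8, 6, 2, 7, 1, 5]
After 5 (swap(0, 6)): [7, 0, 4, 8, 6, 2, 3, 1, 5]
After 6 (swap(3, 8)): [7, 0, 4, 5, 6, 2, 3, 1, 8]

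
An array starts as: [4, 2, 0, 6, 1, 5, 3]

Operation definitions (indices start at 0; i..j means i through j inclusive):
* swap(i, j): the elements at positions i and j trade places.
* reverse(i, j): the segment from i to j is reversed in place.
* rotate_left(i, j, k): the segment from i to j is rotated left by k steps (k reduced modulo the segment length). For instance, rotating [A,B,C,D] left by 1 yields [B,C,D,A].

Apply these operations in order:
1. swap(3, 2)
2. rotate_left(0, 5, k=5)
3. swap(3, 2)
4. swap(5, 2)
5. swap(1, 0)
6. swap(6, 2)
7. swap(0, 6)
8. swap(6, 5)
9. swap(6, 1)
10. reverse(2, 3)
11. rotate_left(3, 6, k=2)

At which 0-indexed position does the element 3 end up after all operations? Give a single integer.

Answer: 5

Derivation:
After 1 (swap(3, 2)): [4, 2, 6, 0, 1, 5, 3]
After 2 (rotate_left(0, 5, k=5)): [5, 4, 2, 6, 0, 1, 3]
After 3 (swap(3, 2)): [5, 4, 6, 2, 0, 1, 3]
After 4 (swap(5, 2)): [5, 4, 1, 2, 0, 6, 3]
After 5 (swap(1, 0)): [4, 5, 1, 2, 0, 6, 3]
After 6 (swap(6, 2)): [4, 5, 3, 2, 0, 6, 1]
After 7 (swap(0, 6)): [1, 5, 3, 2, 0, 6, 4]
After 8 (swap(6, 5)): [1, 5, 3, 2, 0, 4, 6]
After 9 (swap(6, 1)): [1, 6, 3, 2, 0, 4, 5]
After 10 (reverse(2, 3)): [1, 6, 2, 3, 0, 4, 5]
After 11 (rotate_left(3, 6, k=2)): [1, 6, 2, 4, 5, 3, 0]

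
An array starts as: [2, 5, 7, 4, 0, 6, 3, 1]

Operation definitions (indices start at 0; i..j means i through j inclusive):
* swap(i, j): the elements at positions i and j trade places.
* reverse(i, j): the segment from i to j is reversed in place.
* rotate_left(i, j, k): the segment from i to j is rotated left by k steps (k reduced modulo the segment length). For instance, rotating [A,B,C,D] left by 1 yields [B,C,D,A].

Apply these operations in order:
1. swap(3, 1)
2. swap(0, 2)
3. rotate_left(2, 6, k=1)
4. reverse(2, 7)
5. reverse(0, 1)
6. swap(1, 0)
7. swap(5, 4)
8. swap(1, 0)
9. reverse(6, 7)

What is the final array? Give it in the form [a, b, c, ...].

After 1 (swap(3, 1)): [2, 4, 7, 5, 0, 6, 3, 1]
After 2 (swap(0, 2)): [7, 4, 2, 5, 0, 6, 3, 1]
After 3 (rotate_left(2, 6, k=1)): [7, 4, 5, 0, 6, 3, 2, 1]
After 4 (reverse(2, 7)): [7, 4, 1, 2, 3, 6, 0, 5]
After 5 (reverse(0, 1)): [4, 7, 1, 2, 3, 6, 0, 5]
After 6 (swap(1, 0)): [7, 4, 1, 2, 3, 6, 0, 5]
After 7 (swap(5, 4)): [7, 4, 1, 2, 6, 3, 0, 5]
After 8 (swap(1, 0)): [4, 7, 1, 2, 6, 3, 0, 5]
After 9 (reverse(6, 7)): [4, 7, 1, 2, 6, 3, 5, 0]

Answer: [4, 7, 1, 2, 6, 3, 5, 0]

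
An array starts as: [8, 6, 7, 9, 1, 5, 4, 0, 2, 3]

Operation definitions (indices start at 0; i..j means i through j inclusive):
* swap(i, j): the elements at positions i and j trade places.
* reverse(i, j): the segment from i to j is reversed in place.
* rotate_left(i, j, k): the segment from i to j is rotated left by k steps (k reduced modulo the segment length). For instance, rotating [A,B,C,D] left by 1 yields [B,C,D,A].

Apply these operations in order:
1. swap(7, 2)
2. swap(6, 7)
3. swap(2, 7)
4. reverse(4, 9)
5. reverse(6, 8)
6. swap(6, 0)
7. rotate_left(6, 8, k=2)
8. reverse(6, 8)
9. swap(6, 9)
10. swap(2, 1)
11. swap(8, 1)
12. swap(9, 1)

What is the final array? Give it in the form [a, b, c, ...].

After 1 (swap(7, 2)): [8, 6, 0, 9, 1, 5, 4, 7, 2, 3]
After 2 (swap(6, 7)): [8, 6, 0, 9, 1, 5, 7, 4, 2, 3]
After 3 (swap(2, 7)): [8, 6, 4, 9, 1, 5, 7, 0, 2, 3]
After 4 (reverse(4, 9)): [8, 6, 4, 9, 3, 2, 0, 7, 5, 1]
After 5 (reverse(6, 8)): [8, 6, 4, 9, 3, 2, 5, 7, 0, 1]
After 6 (swap(6, 0)): [5, 6, 4, 9, 3, 2, 8, 7, 0, 1]
After 7 (rotate_left(6, 8, k=2)): [5, 6, 4, 9, 3, 2, 0, 8, 7, 1]
After 8 (reverse(6, 8)): [5, 6, 4, 9, 3, 2, 7, 8, 0, 1]
After 9 (swap(6, 9)): [5, 6, 4, 9, 3, 2, 1, 8, 0, 7]
After 10 (swap(2, 1)): [5, 4, 6, 9, 3, 2, 1, 8, 0, 7]
After 11 (swap(8, 1)): [5, 0, 6, 9, 3, 2, 1, 8, 4, 7]
After 12 (swap(9, 1)): [5, 7, 6, 9, 3, 2, 1, 8, 4, 0]

Answer: [5, 7, 6, 9, 3, 2, 1, 8, 4, 0]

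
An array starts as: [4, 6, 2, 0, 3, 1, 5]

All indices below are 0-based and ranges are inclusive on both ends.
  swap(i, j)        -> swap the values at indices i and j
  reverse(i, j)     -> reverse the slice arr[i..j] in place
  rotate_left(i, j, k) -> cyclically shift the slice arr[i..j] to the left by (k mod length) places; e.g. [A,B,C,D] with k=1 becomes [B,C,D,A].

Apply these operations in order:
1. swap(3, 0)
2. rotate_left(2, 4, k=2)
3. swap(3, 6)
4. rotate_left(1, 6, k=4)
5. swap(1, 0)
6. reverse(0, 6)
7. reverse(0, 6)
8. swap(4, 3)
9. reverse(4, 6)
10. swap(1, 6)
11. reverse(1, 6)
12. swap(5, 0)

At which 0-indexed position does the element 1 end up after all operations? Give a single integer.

Answer: 5

Derivation:
After 1 (swap(3, 0)): [0, 6, 2, 4, 3, 1, 5]
After 2 (rotate_left(2, 4, k=2)): [0, 6, 3, 2, 4, 1, 5]
After 3 (swap(3, 6)): [0, 6, 3, 5, 4, 1, 2]
After 4 (rotate_left(1, 6, k=4)): [0, 1, 2, 6, 3, 5, 4]
After 5 (swap(1, 0)): [1, 0, 2, 6, 3, 5, 4]
After 6 (reverse(0, 6)): [4, 5, 3, 6, 2, 0, 1]
After 7 (reverse(0, 6)): [1, 0, 2, 6, 3, 5, 4]
After 8 (swap(4, 3)): [1, 0, 2, 3, 6, 5, 4]
After 9 (reverse(4, 6)): [1, 0, 2, 3, 4, 5, 6]
After 10 (swap(1, 6)): [1, 6, 2, 3, 4, 5, 0]
After 11 (reverse(1, 6)): [1, 0, 5, 4, 3, 2, 6]
After 12 (swap(5, 0)): [2, 0, 5, 4, 3, 1, 6]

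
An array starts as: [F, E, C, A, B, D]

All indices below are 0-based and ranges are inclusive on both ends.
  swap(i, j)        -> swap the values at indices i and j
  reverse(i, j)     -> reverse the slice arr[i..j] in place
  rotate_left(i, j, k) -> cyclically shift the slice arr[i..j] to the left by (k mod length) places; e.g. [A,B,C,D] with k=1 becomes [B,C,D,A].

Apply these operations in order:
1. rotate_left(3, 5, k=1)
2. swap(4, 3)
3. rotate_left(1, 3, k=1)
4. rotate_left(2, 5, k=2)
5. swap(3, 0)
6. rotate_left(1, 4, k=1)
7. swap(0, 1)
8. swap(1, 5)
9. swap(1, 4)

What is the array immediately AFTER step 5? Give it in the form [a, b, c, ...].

After 1 (rotate_left(3, 5, k=1)): [F, E, C, B, D, A]
After 2 (swap(4, 3)): [F, E, C, D, B, A]
After 3 (rotate_left(1, 3, k=1)): [F, C, D, E, B, A]
After 4 (rotate_left(2, 5, k=2)): [F, C, B, A, D, E]
After 5 (swap(3, 0)): [A, C, B, F, D, E]

Answer: [A, C, B, F, D, E]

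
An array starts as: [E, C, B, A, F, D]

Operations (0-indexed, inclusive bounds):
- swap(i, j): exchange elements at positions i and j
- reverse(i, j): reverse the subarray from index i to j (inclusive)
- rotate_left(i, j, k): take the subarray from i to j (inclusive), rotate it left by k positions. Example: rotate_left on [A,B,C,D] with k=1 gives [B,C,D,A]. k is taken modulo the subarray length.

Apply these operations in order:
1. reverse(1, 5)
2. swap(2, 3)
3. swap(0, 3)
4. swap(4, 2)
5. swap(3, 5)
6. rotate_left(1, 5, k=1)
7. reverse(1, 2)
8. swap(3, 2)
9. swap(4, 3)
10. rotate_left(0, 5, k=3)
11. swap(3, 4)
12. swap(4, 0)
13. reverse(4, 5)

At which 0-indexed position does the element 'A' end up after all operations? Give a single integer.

Answer: 4

Derivation:
After 1 (reverse(1, 5)): [E, D, F, A, B, C]
After 2 (swap(2, 3)): [E, D, A, F, B, C]
After 3 (swap(0, 3)): [F, D, A, E, B, C]
After 4 (swap(4, 2)): [F, D, B, E, A, C]
After 5 (swap(3, 5)): [F, D, B, C, A, E]
After 6 (rotate_left(1, 5, k=1)): [F, B, C, A, E, D]
After 7 (reverse(1, 2)): [F, C, B, A, E, D]
After 8 (swap(3, 2)): [F, C, A, B, E, D]
After 9 (swap(4, 3)): [F, C, A, E, B, D]
After 10 (rotate_left(0, 5, k=3)): [E, B, D, F, C, A]
After 11 (swap(3, 4)): [E, B, D, C, F, A]
After 12 (swap(4, 0)): [F, B, D, C, E, A]
After 13 (reverse(4, 5)): [F, B, D, C, A, E]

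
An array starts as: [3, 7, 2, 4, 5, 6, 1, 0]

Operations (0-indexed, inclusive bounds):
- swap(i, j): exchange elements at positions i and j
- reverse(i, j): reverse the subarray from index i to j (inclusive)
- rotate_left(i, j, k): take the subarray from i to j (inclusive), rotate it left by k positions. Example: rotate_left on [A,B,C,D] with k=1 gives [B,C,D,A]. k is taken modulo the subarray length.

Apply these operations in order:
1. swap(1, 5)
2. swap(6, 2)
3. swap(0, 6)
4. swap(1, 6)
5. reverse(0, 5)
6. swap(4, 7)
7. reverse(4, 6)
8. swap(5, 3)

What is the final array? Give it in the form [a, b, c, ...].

After 1 (swap(1, 5)): [3, 6, 2, 4, 5, 7, 1, 0]
After 2 (swap(6, 2)): [3, 6, 1, 4, 5, 7, 2, 0]
After 3 (swap(0, 6)): [2, 6, 1, 4, 5, 7, 3, 0]
After 4 (swap(1, 6)): [2, 3, 1, 4, 5, 7, 6, 0]
After 5 (reverse(0, 5)): [7, 5, 4, 1, 3, 2, 6, 0]
After 6 (swap(4, 7)): [7, 5, 4, 1, 0, 2, 6, 3]
After 7 (reverse(4, 6)): [7, 5, 4, 1, 6, 2, 0, 3]
After 8 (swap(5, 3)): [7, 5, 4, 2, 6, 1, 0, 3]

Answer: [7, 5, 4, 2, 6, 1, 0, 3]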